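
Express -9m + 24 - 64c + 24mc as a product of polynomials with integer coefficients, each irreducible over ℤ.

(3m - 8)(8c - 3)

Group as (24mc - 9m) + (-64c + 24) = 3m(8c - 3) - 8(8c - 3).
Both groups share the factor (8c - 3).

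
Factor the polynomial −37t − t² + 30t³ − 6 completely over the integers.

By the rational root theorem, t = −1/6 is a root, so (6t + 1) is a factor; dividing leaves 5t² − t − 6.
The remaining quadratic factors as (t + 1)(5t − 6).

(5t − 6)(6t + 1)(t + 1)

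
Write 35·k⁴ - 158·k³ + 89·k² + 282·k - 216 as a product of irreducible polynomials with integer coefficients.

Testing divisors of the constant over divisors of the leading coefficient, k = 4/5 is a root, giving the factor (5·k - 4) and quotient 7·k³ - 26·k² - 3·k + 54.
Next, k = -9/7 is a root, giving the factor (7·k + 9) and quotient k² - 5·k + 6.
The remaining quadratic factors as (k - 3)(k - 2).

(5·k - 4)·(7·k + 9)·(k - 2)·(k - 3)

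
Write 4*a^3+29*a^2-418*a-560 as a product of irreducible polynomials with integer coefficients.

(4*a+5)*(a+14)*(a-8)

Trying the rational-root candidates, a = -5/4 is a root, so (4*a+5) divides it; the quotient is a^2+6*a-112.
The remaining quadratic factors as (a-8)(a+14).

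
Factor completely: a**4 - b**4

(a + b)(a - b)(a**2 + b**2)

Difference of squares twice: with A = a and B = b, A⁴ − B⁴ = (A² − B²)(A² + B²), and A² − B² factors again.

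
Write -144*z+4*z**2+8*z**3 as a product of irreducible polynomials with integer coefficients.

Pull out the common factor 4*z, then factor the remaining trinomial.

4*z*(2*z+9)*(z-4)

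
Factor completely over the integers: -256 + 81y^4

(3y)⁴ − (4)⁴ = ((3y)² − (4)²)((3y)² + (4)²); the first factor splits again, the second (9y^2 + 16) is irreducible.

(3y + 4)(3y - 4)(9y^2 + 16)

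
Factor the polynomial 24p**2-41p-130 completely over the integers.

Need a pair with product 24·(-130) = -3120 and sum -41: that's 39 and -80.
Split the middle term: 24p**2+39p - 80p-130 = 3p(8p+13) - 10(8p+13).

(3p-10)(8p+13)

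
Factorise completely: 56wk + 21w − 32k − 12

Group as (56wk + 21w) + (−32k − 12) = 7w(8k + 3) − 4(8k + 3).
Both groups share the factor (8k + 3).

(7w − 4)(8k + 3)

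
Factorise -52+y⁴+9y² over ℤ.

Substitute u = y² to get a quadratic in u, then factor.
y²+13 is irreducible over ℤ (always positive, so no real roots).
y²-4 is a difference of squares.

(y+2)(y-2)(y²+13)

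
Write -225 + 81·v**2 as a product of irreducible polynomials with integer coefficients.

9·(3·v + 5)·(3·v - 5)

Every term has a factor of 9. Then 9·v**2 - 25 = (3·v)² − (5)².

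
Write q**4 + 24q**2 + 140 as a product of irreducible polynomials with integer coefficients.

Substitute u = q**2 to get a quadratic in u, then factor.
q**2 + 10 is irreducible over ℤ (always positive, so no real roots).
q**2 + 14 is irreducible over ℤ (always positive, so no real roots).

(q**2 + 10)(q**2 + 14)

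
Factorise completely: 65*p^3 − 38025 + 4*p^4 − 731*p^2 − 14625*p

Testing divisors of the constant over divisors of the leading coefficient, p = 15 is a root, giving the factor (p − 15) and quotient 4*p^3 + 125*p^2 + 1144*p + 2535.
Continuing, p = −15 is a root, so (p + 15) divides it; the quotient is 4*p^2 + 65*p + 169.
The remaining quadratic factors as (4*p + 13)(p + 13).

(4*p + 13)*(p + 13)*(p + 15)*(p − 15)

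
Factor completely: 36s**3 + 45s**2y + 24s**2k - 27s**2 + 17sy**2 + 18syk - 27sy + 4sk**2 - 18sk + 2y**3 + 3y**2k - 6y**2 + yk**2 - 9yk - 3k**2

(4s + y - 3)(3s + 2y + k)(3s + y + k)

Group: 3s(12s**2 + 7sy + 4sk - 9s + y**2 + yk - 3y - 3k) + (2y + k)(12s**2 + 7sy + 4sk - 9s + y**2 + yk - 3y - 3k); both groups contain (12s**2 + 7sy + 4sk - 9s + y**2 + yk - 3y - 3k), so (3s + 2y + k) is a factor with cofactor 12s**2 + 7sy + 4sk - 9s + y**2 + yk - 3y - 3k.
The cofactor groups again: 12s**2 + 7sy + 4sk - 9s + y**2 + yk - 3y - 3k = 3s(4s + y - 3) + (y + k)(4s + y - 3); both groups contain (4s + y - 3), giving (3s + y + k)(4s + y - 3).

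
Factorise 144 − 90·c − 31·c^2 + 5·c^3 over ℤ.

By the rational root theorem, c = −3 is a root, so (c + 3) is a factor; dividing leaves 5·c^2 − 46·c + 48.
The remaining quadratic factors as (c − 8)(5·c − 6).

(5·c − 6)·(c + 3)·(c − 8)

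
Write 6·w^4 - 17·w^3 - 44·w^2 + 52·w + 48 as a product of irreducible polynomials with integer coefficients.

Trying the rational-root candidates, w = -2/3 is a root, so (3·w + 2) is a factor; dividing leaves 2·w^3 - 7·w^2 - 10·w + 24.
Next, w = 4 is a root, giving the factor (w - 4) and quotient 2·w^2 + w - 6.
The remaining quadratic factors as (w + 2)(2·w - 3).

(2·w - 3)·(3·w + 2)·(w + 2)·(w - 4)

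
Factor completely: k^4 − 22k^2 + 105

Substitute u = k^2 to get a quadratic in u, then factor.
k^2 − 15 is irreducible over ℤ (15 is not a perfect square).
k^2 − 7 is irreducible over ℤ (7 is not a perfect square).

(k^2 − 15)(k^2 − 7)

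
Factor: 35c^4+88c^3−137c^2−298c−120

Trying the rational-root candidates, c = 2 is a root, so (c−2) is a factor; dividing leaves 35c^3+158c^2+179c+60.
Next, c = −5/7 is a root, giving the factor (7c+5) and quotient 5c^2+19c+12.
The remaining quadratic factors as (5c+4)(c+3).

(5c+4)(7c+5)(c+3)(c−2)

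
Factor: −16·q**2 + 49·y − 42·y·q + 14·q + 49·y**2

(7·y − 8·q + 7)·(7·y + 2·q)

Group: 7·y·(7·y − 8·q + 7) + 2·q·(7·y − 8·q + 7); both groups contain (7·y − 8·q + 7).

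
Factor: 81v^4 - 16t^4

Difference of squares twice: with A = 3v and B = 2t, A⁴ − B⁴ = (A² − B²)(A² + B²), and A² − B² factors again.

(3v - 2t)(3v + 2t)(9v^2 + 4t^2)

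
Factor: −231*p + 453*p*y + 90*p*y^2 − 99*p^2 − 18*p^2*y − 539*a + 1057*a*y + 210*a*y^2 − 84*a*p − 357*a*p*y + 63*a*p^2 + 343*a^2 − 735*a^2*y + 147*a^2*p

Group: 7*a*(21*a*p − 105*a*y + 49*a + 9*p^2 − 45*p*y + 21*p) + (−2*y − 11)*(21*a*p − 105*a*y + 49*a + 9*p^2 − 45*p*y + 21*p); both groups contain (21*a*p − 105*a*y + 49*a + 9*p^2 − 45*p*y + 21*p), so (7*a − 2*y − 11) is a factor with cofactor 21*a*p − 105*a*y + 49*a + 9*p^2 − 45*p*y + 21*p.
The cofactor groups again: 21*a*p − 105*a*y + 49*a + 9*p^2 − 45*p*y + 21*p = 7*a*(3*p − 15*y + 7) + 3*p*(3*p − 15*y + 7); both groups contain (3*p − 15*y + 7), giving (7*a + 3*p)*(3*p − 15*y + 7).

(3*p − 15*y + 7)*(7*a + 3*p)*(7*a − 2*y − 11)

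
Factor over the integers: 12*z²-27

Every term has a factor of 3. Then 4*z²-9 = (2*z)² − (3)².

3*(2*z+3)*(2*z-3)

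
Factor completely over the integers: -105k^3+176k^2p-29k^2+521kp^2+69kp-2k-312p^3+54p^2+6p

-(15k-8p+2)(7k+13p+1)(k-3p)

Group: k(-105k^2-139kp-29k+104p^2-18p-2) - 3p(-105k^2-139kp-29k+104p^2-18p-2); both groups contain (-105k^2-139kp-29k+104p^2-18p-2), so (k-3p) is a factor with cofactor -105k^2-139kp-29k+104p^2-18p-2.
The cofactor groups again: -105k^2-139kp-29k+104p^2-18p-2 = -7k(15k-8p+2) + (-13p-1)(15k-8p+2); both groups contain (15k-8p+2), giving -(7k+13p+1)(15k-8p+2).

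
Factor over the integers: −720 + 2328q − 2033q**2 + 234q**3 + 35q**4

(5q − 3)(7q − 5)(q + 12)(q − 4)

Among the possible rational roots, q = 5/7 is a root, giving the factor (7q − 5) and quotient 5q**3 + 37q**2 − 264q + 144.
Continuing, q = 3/5 is a root, giving the factor (5q − 3) and quotient q**2 + 8q − 48.
The remaining quadratic factors as (q + 12)(q − 4).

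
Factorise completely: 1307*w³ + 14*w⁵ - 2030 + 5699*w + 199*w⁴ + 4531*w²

Testing divisors of the constant over divisors of the leading coefficient, w = -7/2 is a root, giving the factor (2*w + 7) and quotient 7*w⁴ + 75*w³ + 391*w² + 897*w - 290.
Then w = 2/7 is a root, so (7*w - 2) is a factor; dividing leaves w³ + 11*w² + 59*w + 145.
Then w = -5 is a root, so (w + 5) divides it; the quotient is w² + 6*w + 29.
The quadratic w² + 6*w + 29 has discriminant -80 < 0 and is irreducible over ℤ.

(2*w + 7)*(7*w - 2)*(w + 5)*(w² + 6*w + 29)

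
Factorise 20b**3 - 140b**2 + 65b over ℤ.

5b(2b - 1)(2b - 13)

Pull out the common factor 5b, then factor the remaining trinomial.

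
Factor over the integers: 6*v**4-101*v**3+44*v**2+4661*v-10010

Testing divisors of the constant over divisors of the leading coefficient, v = 7/3 is a root, so (3*v-7) divides it; the quotient is 2*v**3-29*v**2-53*v+1430.
Continuing, v = -13/2 is a root, so (2*v+13) is a factor; dividing leaves v**2-21*v+110.
The remaining quadratic factors as (v-10)(v-11).

(2*v+13)*(3*v-7)*(v-10)*(v-11)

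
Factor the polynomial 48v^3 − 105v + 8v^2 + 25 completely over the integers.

(3v + 5)(4v − 1)(4v − 5)

Trying the rational-root candidates, v = 5/4 is a root, so (4v − 5) is a factor; dividing leaves 12v^2 + 17v − 5.
The remaining quadratic factors as (4v − 1)(3v + 5).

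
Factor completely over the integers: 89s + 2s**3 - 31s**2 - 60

By the rational root theorem, s = 5/2 is a root, so (2s - 5) is a factor; dividing leaves s**2 - 13s + 12.
The remaining quadratic factors as (s - 12)(s - 1).

(2s - 5)(s - 1)(s - 12)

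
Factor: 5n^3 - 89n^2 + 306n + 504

Trying the rational-root candidates, n = 12 is a root, giving the factor (n - 12) and quotient 5n^2 - 29n - 42.
The remaining quadratic factors as (5n + 6)(n - 7).

(5n + 6)(n - 12)(n - 7)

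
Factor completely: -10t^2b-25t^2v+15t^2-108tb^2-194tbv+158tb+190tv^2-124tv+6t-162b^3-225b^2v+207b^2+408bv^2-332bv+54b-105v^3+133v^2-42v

-(2b+5v-3)(5t+9b-3v+2)(t+9b-7v)

Group: 5t(-2tb-5tv+3t-18b^2-31bv+27b+35v^2-21v) + (9b-3v+2)(-2tb-5tv+3t-18b^2-31bv+27b+35v^2-21v); both groups contain (-2tb-5tv+3t-18b^2-31bv+27b+35v^2-21v), so (5t+9b-3v+2) is a factor with cofactor -2tb-5tv+3t-18b^2-31bv+27b+35v^2-21v.
The cofactor groups again: -2tb-5tv+3t-18b^2-31bv+27b+35v^2-21v = -2b(t+9b-7v) + (-5v+3)(t+9b-7v); both groups contain (t+9b-7v), giving -(2b+5v-3)(t+9b-7v).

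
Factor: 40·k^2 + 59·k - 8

(5·k + 8)·(8·k - 1)

Need a pair with product 40·(-8) = -320 and sum 59: that's -5 and 64.
Split the middle term: 40·k^2 - 5·k + 64·k - 8 = 5·k·(8·k - 1) + 8·(8·k - 1).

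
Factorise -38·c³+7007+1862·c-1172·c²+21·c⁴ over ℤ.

(3·c-11)·(7·c+13)·(c+7)·(c-7)

Among the possible rational roots, c = -13/7 is a root, so (7·c+13) divides it; the quotient is 3·c³-11·c²-147·c+539.
Next, c = -7 is a root, so (c+7) divides it; the quotient is 3·c²-32·c+77.
The remaining quadratic factors as (3·c-11)(c-7).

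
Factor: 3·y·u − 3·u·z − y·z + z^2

(3·u − z)·(y − z)

Group: y·(3·u − z) − z·(3·u − z); both groups contain (3·u − z).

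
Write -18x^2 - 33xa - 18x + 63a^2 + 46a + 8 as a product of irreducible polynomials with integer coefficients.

-(6x - 7a - 2)(3x + 9a + 4)

Group: -6x(3x + 9a + 4) + (7a + 2)(3x + 9a + 4); both groups contain (3x + 9a + 4).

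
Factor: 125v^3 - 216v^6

Factor out v^3 first: what remains is -216v^3 + 125.
Recognize a difference of cubes with the parts 5 and 6v.

-v^3(6v - 5)(36v^2 + 30v + 25)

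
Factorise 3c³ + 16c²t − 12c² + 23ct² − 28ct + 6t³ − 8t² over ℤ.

(3c + t)(c + 2t)(c + 3t − 4)

Group: c(3c² + 7ct + 2t²) + (3t − 4)(3c² + 7ct + 2t²); both groups contain (3c² + 7ct + 2t²), so (c + 3t − 4) is a factor with cofactor 3c² + 7ct + 2t².
The cofactor groups again: 3c² + 7ct + 2t² = 3c(c + 2t) + t(c + 2t); both groups contain (c + 2t), giving (3c + t)(c + 2t).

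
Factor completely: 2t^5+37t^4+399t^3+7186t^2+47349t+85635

(2t+11)(t+15)(t+3)(t^2-5t+173)

By the rational root theorem, t = -3 is a root, so (t+3) is a factor; dividing leaves 2t^4+31t^3+306t^2+6268t+28545.
Continuing, t = -11/2 is a root, giving the factor (2t+11) and quotient t^3+10t^2+98t+2595.
Continuing, t = -15 is a root, so (t+15) divides it; the quotient is t^2-5t+173.
The quadratic t^2-5t+173 has discriminant -667 < 0 and is irreducible over ℤ.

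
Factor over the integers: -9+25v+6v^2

Need a pair with product 6·(-9) = -54 and sum 25: that's -2 and 27.
Split the middle term: 6v^2-2v + 27v-9 = 2v(3v-1) + 9(3v-1).

(2v+9)(3v-1)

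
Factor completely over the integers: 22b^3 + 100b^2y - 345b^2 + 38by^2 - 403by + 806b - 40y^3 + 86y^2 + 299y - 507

Group: 11b(2b^2 + 10by - 29b + 8y^2 - 38y + 39) + (-5y - 13)(2b^2 + 10by - 29b + 8y^2 - 38y + 39); both groups contain (2b^2 + 10by - 29b + 8y^2 - 38y + 39), so (11b - 5y - 13) is a factor with cofactor 2b^2 + 10by - 29b + 8y^2 - 38y + 39.
The cofactor groups again: 2b^2 + 10by - 29b + 8y^2 - 38y + 39 = b(2b + 2y - 3) + (4y - 13)(2b + 2y - 3); both groups contain (2b + 2y - 3), giving (b + 4y - 13)(2b + 2y - 3).

(11b - 5y - 13)(2b + 2y - 3)(b + 4y - 13)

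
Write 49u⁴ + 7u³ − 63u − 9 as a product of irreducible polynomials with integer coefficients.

(7u + 1)(7u³ − 9)

Group as (49u⁴ − 63u) + (7u³ − 9) = 7u(7u³ − 9) + (7u³ − 9).
Both groups share the factor (7u³ − 9).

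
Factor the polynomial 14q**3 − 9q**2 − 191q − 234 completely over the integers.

Trying the rational-root candidates, q = −13/7 is a root, so (7q + 13) is a factor; dividing leaves 2q**2 − 5q − 18.
The remaining quadratic factors as (q + 2)(2q − 9).

(2q − 9)(7q + 13)(q + 2)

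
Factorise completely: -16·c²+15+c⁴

(c+1)·(c-1)·(c²-15)

Substitute u = c² to get a quadratic in u, then factor.
c²-1 is a difference of squares.
c²-15 is irreducible over ℤ (15 is not a perfect square).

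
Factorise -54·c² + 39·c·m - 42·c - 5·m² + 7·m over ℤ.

-(6·c - m)·(9·c - 5·m + 7)

Group: -6·c·(9·c - 5·m + 7) + m·(9·c - 5·m + 7); both groups contain (9·c - 5·m + 7).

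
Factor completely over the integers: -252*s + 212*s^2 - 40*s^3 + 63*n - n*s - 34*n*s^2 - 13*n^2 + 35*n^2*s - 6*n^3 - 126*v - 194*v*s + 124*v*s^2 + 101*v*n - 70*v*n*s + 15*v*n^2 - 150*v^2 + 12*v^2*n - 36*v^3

Group: 6*v*(-6*v^2 - v*n - 2*v*s - 18*v + 2*n^2 - 13*n*s + 9*n + 20*s^2 - 36*s) + (-3*n - 2*s + 7)*(-6*v^2 - v*n - 2*v*s - 18*v + 2*n^2 - 13*n*s + 9*n + 20*s^2 - 36*s); both groups contain (-6*v^2 - v*n - 2*v*s - 18*v + 2*n^2 - 13*n*s + 9*n + 20*s^2 - 36*s), so (6*v - 3*n - 2*s + 7) is a factor with cofactor -6*v^2 - v*n - 2*v*s - 18*v + 2*n^2 - 13*n*s + 9*n + 20*s^2 - 36*s.
The cofactor groups again: -6*v^2 - v*n - 2*v*s - 18*v + 2*n^2 - 13*n*s + 9*n + 20*s^2 - 36*s = -2*v*(3*v + 2*n - 5*s + 9) + (n - 4*s)*(3*v + 2*n - 5*s + 9); both groups contain (3*v + 2*n - 5*s + 9), giving -(2*v - n + 4*s)*(3*v + 2*n - 5*s + 9).

-(6*v - 3*n - 2*s + 7)*(2*v - n + 4*s)*(3*v + 2*n - 5*s + 9)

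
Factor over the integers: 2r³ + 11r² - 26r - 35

Trying the rational-root candidates, r = 5/2 is a root, so (2r - 5) divides it; the quotient is r² + 8r + 7.
The remaining quadratic factors as (r + 7)(r + 1).

(2r - 5)(r + 1)(r + 7)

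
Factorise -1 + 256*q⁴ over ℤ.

(4*q + 1)*(4*q - 1)*(16*q² + 1)

(4*q)⁴ − (1)⁴ = ((4*q)² − (1)²)((4*q)² + (1)²); the first factor splits again, the second (16*q² + 1) is irreducible.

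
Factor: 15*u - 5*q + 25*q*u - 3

(5*q + 3)*(5*u - 1)

Group as (25*q*u - 5*q) + (15*u - 3) = 5*q*(5*u - 1) + 3*(5*u - 1).
Both groups share the factor (5*u - 1).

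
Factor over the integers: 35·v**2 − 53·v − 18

Need a pair with product 35·(−18) = −630 and sum −53: that's −63 and 10.
Split the middle term: 35·v**2 − 63·v + 10·v − 18 = 7·v·(5·v − 9) + 2·(5·v − 9).

(5·v − 9)·(7·v + 2)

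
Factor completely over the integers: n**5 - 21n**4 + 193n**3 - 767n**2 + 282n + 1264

Trying the rational-root candidates, n = 2 is a root, so (n - 2) divides it; the quotient is n**4 - 19n**3 + 155n**2 - 457n - 632.
Next, n = -1 is a root, so (n + 1) is a factor; dividing leaves n**3 - 20n**2 + 175n - 632.
Then n = 8 is a root, giving the factor (n - 8) and quotient n**2 - 12n + 79.
The quadratic n**2 - 12n + 79 has discriminant -172 < 0 and is irreducible over ℤ.

(n + 1)(n - 2)(n - 8)(n**2 - 12n + 79)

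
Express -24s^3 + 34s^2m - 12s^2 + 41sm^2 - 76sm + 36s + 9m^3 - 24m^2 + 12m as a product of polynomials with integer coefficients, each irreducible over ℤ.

-(4s - 9m + 6)(2s + m - 2)(3s + m)

Group: 2s(-12s^2 + 23sm - 18s + 9m^2 - 6m) + (m - 2)(-12s^2 + 23sm - 18s + 9m^2 - 6m); both groups contain (-12s^2 + 23sm - 18s + 9m^2 - 6m), so (2s + m - 2) is a factor with cofactor -12s^2 + 23sm - 18s + 9m^2 - 6m.
The cofactor groups again: -12s^2 + 23sm - 18s + 9m^2 - 6m = -3s(4s - 9m + 6) - m(4s - 9m + 6); both groups contain (4s - 9m + 6), giving -(3s + m)(4s - 9m + 6).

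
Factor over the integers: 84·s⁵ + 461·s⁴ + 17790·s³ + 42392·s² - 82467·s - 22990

By the rational root theorem, s = -1/4 is a root, so (4·s + 1) is a factor; dividing leaves 21·s⁴ + 110·s³ + 4420·s² + 9493·s - 22990.
Continuing, s = 10/7 is a root, so (7·s - 10) is a factor; dividing leaves 3·s³ + 20·s² + 660·s + 2299.
Next, s = -11/3 is a root, so (3·s + 11) is a factor; dividing leaves s² + 3·s + 209.
The quadratic s² + 3·s + 209 has discriminant -827 < 0 and is irreducible over ℤ.

(3·s + 11)·(4·s + 1)·(7·s - 10)·(s² + 3·s + 209)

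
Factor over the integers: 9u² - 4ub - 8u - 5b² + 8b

Group: 9u(u - b) + (5b - 8)(u - b); both groups contain (u - b).

(u - b)(9u + 5b - 8)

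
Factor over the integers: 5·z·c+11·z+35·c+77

(5·c+11)·(z+7)

Group as (5·z·c+11·z) + (35·c+77) = z·(5·c+11) + 7·(5·c+11).
Both groups share the factor (5·c+11).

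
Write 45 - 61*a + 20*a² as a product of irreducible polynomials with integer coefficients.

Need a pair with product 20·45 = 900 and sum -61: that's -25 and -36.
Split the middle term: 20*a² - 25*a - 36*a + 45 = 5*a*(4*a - 5) - 9*(4*a - 5).

(4*a - 5)*(5*a - 9)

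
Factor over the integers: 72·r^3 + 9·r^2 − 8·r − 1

Group as (72·r^3 − 8·r) + (9·r^2 − 1) = 8·r·(9·r^2 − 1) + (9·r^2 − 1).
Both groups share the factor (9·r^2 − 1).

(3·r + 1)·(3·r − 1)·(8·r + 1)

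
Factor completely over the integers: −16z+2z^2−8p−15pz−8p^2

−(8p−z+8)(p+2z)

Group: −p(8p−z+8) − 2z(8p−z+8); both groups contain (8p−z+8).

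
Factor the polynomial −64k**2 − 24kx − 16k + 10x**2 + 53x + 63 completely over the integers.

Group: −8k(8k − 2x − 7) + (−5x − 9)(8k − 2x − 7); both groups contain (8k − 2x − 7).

−(8k + 5x + 9)(8k − 2x − 7)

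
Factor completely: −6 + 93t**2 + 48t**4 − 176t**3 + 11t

By the rational root theorem, t = 3 is a root, so (t − 3) divides it; the quotient is 48t**3 − 32t**2 − 3t + 2.
Then t = 2/3 is a root, giving the factor (3t − 2) and quotient 16t**2 − 1.
The remaining quadratic factors as (4t − 1)(4t + 1).

(3t − 2)(4t + 1)(4t − 1)(t − 3)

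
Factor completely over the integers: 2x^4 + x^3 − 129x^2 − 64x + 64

Testing divisors of the constant over divisors of the leading coefficient, x = 8 is a root, so (x − 8) divides it; the quotient is 2x^3 + 17x^2 + 7x − 8.
Then x = 1/2 is a root, giving the factor (2x − 1) and quotient x^2 + 9x + 8.
The remaining quadratic factors as (x + 1)(x + 8).

(2x − 1)(x + 1)(x + 8)(x − 8)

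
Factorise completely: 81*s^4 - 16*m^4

(3*s)⁴ − (2*m)⁴ = ((3*s)² − (2*m)²)((3*s)² + (2*m)²); the first factor splits again, the second (9*s^2 + 4*m^2) is irreducible.

(3*s - 2*m)*(3*s + 2*m)*(9*s^2 + 4*m^2)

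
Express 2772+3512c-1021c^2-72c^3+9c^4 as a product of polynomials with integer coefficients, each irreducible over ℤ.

(3c+2)(3c-11)(c+9)(c-14)

Trying the rational-root candidates, c = 14 is a root, so (c-14) is a factor; dividing leaves 9c^3+54c^2-265c-198.
Then c = 11/3 is a root, so (3c-11) is a factor; dividing leaves 3c^2+29c+18.
The remaining quadratic factors as (3c+2)(c+9).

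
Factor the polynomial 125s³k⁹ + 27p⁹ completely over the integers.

Recognize a sum of cubes with the parts 5sk³ and 3p³.

(5sk³ + 3p³)(25s²k⁶ - 15sk³p³ + 9p⁶)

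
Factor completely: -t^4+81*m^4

(3*m)⁴ − (t)⁴ = ((3*m)² − (t)²)((3*m)² + (t)²); the first factor splits again, the second (9*m^2+t^2) is irreducible.

(3*m+t)*(3*m-t)*(9*m^2+t^2)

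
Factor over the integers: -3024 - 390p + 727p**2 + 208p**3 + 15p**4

(3p + 8)(5p - 9)(p + 6)(p + 7)

By the rational root theorem, p = -8/3 is a root, so (3p + 8) is a factor; dividing leaves 5p**3 + 56p**2 + 93p - 378.
Then p = -6 is a root, so (p + 6) divides it; the quotient is 5p**2 + 26p - 63.
The remaining quadratic factors as (p + 7)(5p - 9).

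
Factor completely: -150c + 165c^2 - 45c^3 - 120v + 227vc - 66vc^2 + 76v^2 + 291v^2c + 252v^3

(7v - 3c + 6)(9v + 3c - 5)(4v + 5c)

Group: 4v(63v^2 - 6vc + 19v - 9c^2 + 33c - 30) + 5c(63v^2 - 6vc + 19v - 9c^2 + 33c - 30); both groups contain (63v^2 - 6vc + 19v - 9c^2 + 33c - 30), so (4v + 5c) is a factor with cofactor 63v^2 - 6vc + 19v - 9c^2 + 33c - 30.
The cofactor groups again: 63v^2 - 6vc + 19v - 9c^2 + 33c - 30 = 7v(9v + 3c - 5) + (-3c + 6)(9v + 3c - 5); both groups contain (9v + 3c - 5), giving (7v - 3c + 6)(9v + 3c - 5).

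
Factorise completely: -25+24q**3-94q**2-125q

Testing divisors of the constant over divisors of the leading coefficient, q = -1/4 is a root, giving the factor (4q+1) and quotient 6q**2-25q-25.
The remaining quadratic factors as (q-5)(6q+5).

(4q+1)(6q+5)(q-5)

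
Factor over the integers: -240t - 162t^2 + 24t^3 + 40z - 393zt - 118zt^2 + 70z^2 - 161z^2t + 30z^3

Group: 6z(5z^2 - 26zt + 5z - 24t^2 - 30t) + (-t + 8)(5z^2 - 26zt + 5z - 24t^2 - 30t); both groups contain (5z^2 - 26zt + 5z - 24t^2 - 30t), so (6z - t + 8) is a factor with cofactor 5z^2 - 26zt + 5z - 24t^2 - 30t.
The cofactor groups again: 5z^2 - 26zt + 5z - 24t^2 - 30t = 5z(z - 6t) + (4t + 5)(z - 6t); both groups contain (z - 6t), giving (5z + 4t + 5)(z - 6t).

(z - 6t)(6z - t + 8)(5z + 4t + 5)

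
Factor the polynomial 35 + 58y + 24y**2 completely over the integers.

(4y + 5)(6y + 7)

Need a pair with product 24·35 = 840 and sum 58: that's 28 and 30.
Split the middle term: 24y**2 + 28y + 30y + 35 = 4y(6y + 7) + 5(6y + 7).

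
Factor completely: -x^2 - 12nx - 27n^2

Group: -3n(9n + x) - x(9n + x); both groups contain (9n + x).

-(3n + x)(9n + x)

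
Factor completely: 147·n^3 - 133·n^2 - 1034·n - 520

Among the possible rational roots, n = -13/7 is a root, so (7·n + 13) divides it; the quotient is 21·n^2 - 58·n - 40.
The remaining quadratic factors as (7·n + 4)(3·n - 10).

(3·n - 10)·(7·n + 13)·(7·n + 4)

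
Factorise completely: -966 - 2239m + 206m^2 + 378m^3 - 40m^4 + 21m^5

Among the possible rational roots, m = -3/7 is a root, giving the factor (7m + 3) and quotient 3m^4 - 7m^3 + 57m^2 + 5m - 322.
Continuing, m = -2 is a root, so (m + 2) divides it; the quotient is 3m^3 - 13m^2 + 83m - 161.
Next, m = 7/3 is a root, so (3m - 7) is a factor; dividing leaves m^2 - 2m + 23.
The quadratic m^2 - 2m + 23 has discriminant -88 < 0 and is irreducible over ℤ.

(3m - 7)(7m + 3)(m + 2)(m^2 - 2m + 23)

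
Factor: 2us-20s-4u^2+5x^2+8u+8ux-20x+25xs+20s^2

Group: -2u(2u-5x-5s) + (-x-4s+4)(2u-5x-5s); both groups contain (2u-5x-5s).

-(2u-5x-5s)(2u+x+4s-4)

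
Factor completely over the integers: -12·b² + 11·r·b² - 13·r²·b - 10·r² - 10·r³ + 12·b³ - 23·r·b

Group: 2·r·(-5·r² + r·b - 5·r + 4·b² - 4·b) + 3·b·(-5·r² + r·b - 5·r + 4·b² - 4·b); both groups contain (-5·r² + r·b - 5·r + 4·b² - 4·b), so (2·r + 3·b) is a factor with cofactor -5·r² + r·b - 5·r + 4·b² - 4·b.
The cofactor groups again: -5·r² + r·b - 5·r + 4·b² - 4·b = -r·(5·r + 4·b) + (b - 1)·(5·r + 4·b); both groups contain (5·r + 4·b), giving -(r - b + 1)·(5·r + 4·b).

-(r - b + 1)·(2·r + 3·b)·(5·r + 4·b)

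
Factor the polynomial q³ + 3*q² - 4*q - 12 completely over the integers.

Trying the rational-root candidates, q = -3 is a root, so (q + 3) divides it; the quotient is q² - 4.
The remaining quadratic factors as (q - 2)(q + 2).

(q + 2)*(q + 3)*(q - 2)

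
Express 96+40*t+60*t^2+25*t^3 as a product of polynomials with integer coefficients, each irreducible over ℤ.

(5*t+12)*(5*t^2+8)

Group as (25*t^3+40*t) + (60*t^2+96) = 5*t*(5*t^2+8) + 12*(5*t^2+8).
Both groups share the factor (5*t^2+8).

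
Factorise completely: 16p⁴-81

(2p)⁴ − (3)⁴ = ((2p)² − (3)²)((2p)² + (3)²); the first factor splits again, the second (4p²+9) is irreducible.

(2p+3)(2p-3)(4p²+9)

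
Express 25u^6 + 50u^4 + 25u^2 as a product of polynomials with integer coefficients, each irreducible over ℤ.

Every term has a factor of 25u^2; factoring it out leaves u^4 + 2u^2 + 1.
Recognize a perfect-square trinomial with the parts 1 and u^2.

25u^2(u^2 + 1)^2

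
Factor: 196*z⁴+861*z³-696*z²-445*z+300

Trying the rational-root candidates, z = 3/4 is a root, so (4*z-3) divides it; the quotient is 49*z³+252*z²+15*z-100.
Next, z = 4/7 is a root, so (7*z-4) is a factor; dividing leaves 7*z²+40*z+25.
The remaining quadratic factors as (7*z+5)(z+5).

(4*z-3)*(7*z+5)*(7*z-4)*(z+5)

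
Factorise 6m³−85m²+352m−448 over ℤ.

(2m−7)(3m−8)(m−8)

Among the possible rational roots, m = 8/3 is a root, giving the factor (3m−8) and quotient 2m²−23m+56.
The remaining quadratic factors as (m−8)(2m−7).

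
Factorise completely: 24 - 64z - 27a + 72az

Group as (72az - 27a) + (-64z + 24) = 9a(8z - 3) - 8(8z - 3).
Both groups share the factor (8z - 3).

(8z - 3)(9a - 8)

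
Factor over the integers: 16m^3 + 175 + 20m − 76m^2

(2m − 5)(2m − 7)(4m + 5)

Among the possible rational roots, m = 7/2 is a root, so (2m − 7) divides it; the quotient is 8m^2 − 10m − 25.
The remaining quadratic factors as (2m − 5)(4m + 5).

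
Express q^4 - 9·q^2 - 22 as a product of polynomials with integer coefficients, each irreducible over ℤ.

(q^2 + 2)·(q^2 - 11)

Substitute u = q^2 to get a quadratic in u, then factor.
q^2 + 2 is irreducible over ℤ (always positive, so no real roots).
q^2 - 11 is irreducible over ℤ (11 is not a perfect square).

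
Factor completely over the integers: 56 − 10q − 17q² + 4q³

(4q + 7)(q − 2)(q − 4)

Trying the rational-root candidates, q = 2 is a root, so (q − 2) divides it; the quotient is 4q² − 9q − 28.
The remaining quadratic factors as (q − 4)(4q + 7).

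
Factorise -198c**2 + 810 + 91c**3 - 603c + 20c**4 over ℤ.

Testing divisors of the constant over divisors of the leading coefficient, c = 9/4 is a root, so (4c - 9) is a factor; dividing leaves 5c**3 + 34c**2 + 27c - 90.
Continuing, c = 6/5 is a root, so (5c - 6) is a factor; dividing leaves c**2 + 8c + 15.
The remaining quadratic factors as (c + 5)(c + 3).

(4c - 9)(5c - 6)(c + 3)(c + 5)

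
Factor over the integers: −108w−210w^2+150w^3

Pull out the common factor 6w, then factor the remaining trinomial.

6w(5w+2)(5w−9)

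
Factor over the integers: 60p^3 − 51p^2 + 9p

Pull out the common factor 3p, then factor the remaining trinomial.

3p(4p − 1)(5p − 3)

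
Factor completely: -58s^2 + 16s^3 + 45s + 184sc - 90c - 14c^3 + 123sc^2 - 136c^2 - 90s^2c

Group: s(16s^2 - 58sc - 58s + 7c^2 + 68c + 45) - 2c(16s^2 - 58sc - 58s + 7c^2 + 68c + 45); both groups contain (16s^2 - 58sc - 58s + 7c^2 + 68c + 45), so (s - 2c) is a factor with cofactor 16s^2 - 58sc - 58s + 7c^2 + 68c + 45.
The cofactor groups again: 16s^2 - 58sc - 58s + 7c^2 + 68c + 45 = 2s(8s - c - 9) + (-7c - 5)(8s - c - 9); both groups contain (8s - c - 9), giving (2s - 7c - 5)(8s - c - 9).

(s - 2c)(2s - 7c - 5)(8s - c - 9)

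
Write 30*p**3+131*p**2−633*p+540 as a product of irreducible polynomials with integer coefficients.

(2*p+15)*(3*p−4)*(5*p−9)

By the rational root theorem, p = 4/3 is a root, giving the factor (3*p−4) and quotient 10*p**2+57*p−135.
The remaining quadratic factors as (2*p+15)(5*p−9).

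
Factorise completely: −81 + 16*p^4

(2*p + 3)*(2*p − 3)*(4*p^2 + 9)

(2*p)⁴ − (3)⁴ = ((2*p)² − (3)²)((2*p)² + (3)²); the first factor splits again, the second (4*p^2 + 9) is irreducible.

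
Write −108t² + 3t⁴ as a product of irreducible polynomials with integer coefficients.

Factor out 3t², leaving t² − 36, which is a difference of two squares.

3t²(t + 6)(t − 6)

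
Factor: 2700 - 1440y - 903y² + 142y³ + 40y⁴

(2y + 5)(4y - 15)(5y - 6)(y + 6)

Among the possible rational roots, y = 15/4 is a root, so (4y - 15) divides it; the quotient is 10y³ + 73y² + 48y - 180.
Then y = -6 is a root, giving the factor (y + 6) and quotient 10y² + 13y - 30.
The remaining quadratic factors as (5y - 6)(2y + 5).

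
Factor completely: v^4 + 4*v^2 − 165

(v^2 + 15)*(v^2 − 11)

Substitute u = v^2 to get a quadratic in u, then factor.
v^2 − 11 is irreducible over ℤ (11 is not a perfect square).
v^2 + 15 is irreducible over ℤ (always positive, so no real roots).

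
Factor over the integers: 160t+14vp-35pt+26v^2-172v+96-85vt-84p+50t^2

Group: 2v(13v+7p-10t-8) + (-5t-12)(13v+7p-10t-8); both groups contain (13v+7p-10t-8).

(2v-5t-12)(13v+7p-10t-8)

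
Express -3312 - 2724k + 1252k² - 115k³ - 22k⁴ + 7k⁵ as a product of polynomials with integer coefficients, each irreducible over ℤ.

Testing divisors of the constant over divisors of the leading coefficient, k = 4 is a root, so (k - 4) is a factor; dividing leaves 7k⁴ + 6k³ - 91k² + 888k + 828.
Continuing, k = -6 is a root, giving the factor (k + 6) and quotient 7k³ - 36k² + 125k + 138.
Next, k = -6/7 is a root, so (7k + 6) is a factor; dividing leaves k² - 6k + 23.
The quadratic k² - 6k + 23 has discriminant -56 < 0 and is irreducible over ℤ.

(7k + 6)(k + 6)(k - 4)(k² - 6k + 23)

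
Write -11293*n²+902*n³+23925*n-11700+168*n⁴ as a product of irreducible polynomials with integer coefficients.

(4*n-15)*(6*n-13)*(7*n-5)*(n+12)

Among the possible rational roots, n = 13/6 is a root, so (6*n-13) is a factor; dividing leaves 28*n³+211*n²-1425*n+900.
Continuing, n = 5/7 is a root, giving the factor (7*n-5) and quotient 4*n²+33*n-180.
The remaining quadratic factors as (n+12)(4*n-15).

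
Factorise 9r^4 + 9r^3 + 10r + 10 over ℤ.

(r + 1)(9r^3 + 10)

Group as (9r^4 + 10r) + (9r^3 + 10) = r(9r^3 + 10) + (9r^3 + 10).
Both groups share the factor (9r^3 + 10).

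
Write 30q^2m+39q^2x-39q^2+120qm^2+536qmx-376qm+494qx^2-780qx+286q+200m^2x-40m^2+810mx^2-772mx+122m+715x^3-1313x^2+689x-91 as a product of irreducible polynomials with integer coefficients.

(10m+13x-13)(3q+5x-1)(q+4m+11x-7)

Group: 10m(3q^2+12qm+38qx-22q+20mx-4m+55x^2-46x+7) + (13x-13)(3q^2+12qm+38qx-22q+20mx-4m+55x^2-46x+7); both groups contain (3q^2+12qm+38qx-22q+20mx-4m+55x^2-46x+7), so (10m+13x-13) is a factor with cofactor 3q^2+12qm+38qx-22q+20mx-4m+55x^2-46x+7.
The cofactor groups again: 3q^2+12qm+38qx-22q+20mx-4m+55x^2-46x+7 = 3q(q+4m+11x-7) + (5x-1)(q+4m+11x-7); both groups contain (q+4m+11x-7), giving (3q+5x-1)(q+4m+11x-7).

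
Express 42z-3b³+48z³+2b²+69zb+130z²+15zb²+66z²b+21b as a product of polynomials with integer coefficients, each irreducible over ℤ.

(8z-b+3)(3z+3b+7)(2z+b)

Group: 3z(16z²+6zb+6z-b²+3b) + (3b+7)(16z²+6zb+6z-b²+3b); both groups contain (16z²+6zb+6z-b²+3b), so (3z+3b+7) is a factor with cofactor 16z²+6zb+6z-b²+3b.
The cofactor groups again: 16z²+6zb+6z-b²+3b = 8z(2z+b) + (-b+3)(2z+b); both groups contain (2z+b), giving (8z-b+3)(2z+b).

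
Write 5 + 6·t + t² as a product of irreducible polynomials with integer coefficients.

Two integers with product 5 and sum 6 are 5 and 1.

(t + 1)·(t + 5)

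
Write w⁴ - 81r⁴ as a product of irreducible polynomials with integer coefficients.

(w - 3r)(w + 3r)(w² + 9r²)

(w)⁴ − (3r)⁴ = ((w)² − (3r)²)((w)² + (3r)²); the first factor splits again, the second (w² + 9r²) is irreducible.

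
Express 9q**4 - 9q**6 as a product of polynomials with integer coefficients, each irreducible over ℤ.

-9q**4(q + 1)(q - 1)

Factor out 9q**4 first: what remains is -q**2 + 1.
Recognize a difference of squares with the parts 1 and q.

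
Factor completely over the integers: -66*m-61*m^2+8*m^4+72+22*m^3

(2*m+3)*(4*m-3)*(m+4)*(m-2)

Trying the rational-root candidates, m = -3/2 is a root, so (2*m+3) is a factor; dividing leaves 4*m^3+5*m^2-38*m+24.
Next, m = 3/4 is a root, so (4*m-3) divides it; the quotient is m^2+2*m-8.
The remaining quadratic factors as (m+4)(m-2).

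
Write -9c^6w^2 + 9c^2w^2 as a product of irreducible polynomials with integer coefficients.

-9c^2w^2(c + 1)(c - 1)(c^2 + 1)

Every term has a factor of 9c^2w^2; factoring it out leaves -c^4 + 1.
Recognize a difference of squares with the parts 1 and c^2.
-c^2 + 1 is again a difference of squares: (-c + 1)(c + 1).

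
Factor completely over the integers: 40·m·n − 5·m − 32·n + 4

Group as (40·m·n − 5·m) + (−32·n + 4) = 5·m·(8·n − 1) − 4·(8·n − 1).
Both groups share the factor (8·n − 1).

(5·m − 4)·(8·n − 1)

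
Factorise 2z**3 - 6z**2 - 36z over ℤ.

Pull out the common factor 2z, then factor the remaining trinomial.

2z(z + 3)(z - 6)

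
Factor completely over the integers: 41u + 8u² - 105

(8u - 15)(u + 7)

Need a pair with product 8·(-105) = -840 and sum 41: that's -15 and 56.
Split the middle term: 8u² - 15u + 56u - 105 = u(8u - 15) + 7(8u - 15).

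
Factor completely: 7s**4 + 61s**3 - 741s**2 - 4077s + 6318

(7s - 9)(s + 13)(s + 6)(s - 9)

Trying the rational-root candidates, s = -13 is a root, so (s + 13) is a factor; dividing leaves 7s**3 - 30s**2 - 351s + 486.
Next, s = 9 is a root, so (s - 9) divides it; the quotient is 7s**2 + 33s - 54.
The remaining quadratic factors as (7s - 9)(s + 6).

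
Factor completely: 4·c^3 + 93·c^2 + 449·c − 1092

(4·c − 7)·(c + 12)·(c + 13)

Testing divisors of the constant over divisors of the leading coefficient, c = −13 is a root, so (c + 13) divides it; the quotient is 4·c^2 + 41·c − 84.
The remaining quadratic factors as (4·c − 7)(c + 12).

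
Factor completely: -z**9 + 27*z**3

Every term has a factor of z**3; factoring it out leaves -z**6 + 27.
Recognize a difference of cubes with the parts 3 and z**2.

-z**3*(z**2 - 3)*(z**4 + 3*z**2 + 9)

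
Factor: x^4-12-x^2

(x+2)*(x-2)*(x^2+3)

Substitute u = x^2 to get a quadratic in u, then factor.
x^2+3 is irreducible over ℤ (always positive, so no real roots).
x^2-4 is a difference of squares.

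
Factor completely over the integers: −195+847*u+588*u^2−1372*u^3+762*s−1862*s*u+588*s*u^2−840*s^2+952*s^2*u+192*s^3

Group: 6*s*(32*s^2+84*s*u−124*s−98*u^2+21*u+65) + (14*u−3)*(32*s^2+84*s*u−124*s−98*u^2+21*u+65); both groups contain (32*s^2+84*s*u−124*s−98*u^2+21*u+65), so (6*s+14*u−3) is a factor with cofactor 32*s^2+84*s*u−124*s−98*u^2+21*u+65.
The cofactor groups again: 32*s^2+84*s*u−124*s−98*u^2+21*u+65 = 8*s*(4*s+14*u−13) + (−7*u−5)*(4*s+14*u−13); both groups contain (4*s+14*u−13), giving (8*s−7*u−5)*(4*s+14*u−13).

(4*s+14*u−13)*(6*s+14*u−3)*(8*s−7*u−5)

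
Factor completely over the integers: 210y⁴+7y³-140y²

Pull out the common factor 7y², then factor the remaining trinomial.

7y²(5y-4)(6y+5)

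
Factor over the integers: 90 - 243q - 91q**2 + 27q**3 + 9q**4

(3q + 10)(3q - 1)(q + 3)(q - 3)

Testing divisors of the constant over divisors of the leading coefficient, q = -10/3 is a root, giving the factor (3q + 10) and quotient 3q**3 - q**2 - 27q + 9.
Continuing, q = -3 is a root, so (q + 3) divides it; the quotient is 3q**2 - 10q + 3.
The remaining quadratic factors as (q - 3)(3q - 1).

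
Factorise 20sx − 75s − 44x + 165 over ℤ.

Group as (20sx − 75s) + (−44x + 165) = 5s(4x − 15) − 11(4x − 15).
Both groups share the factor (4x − 15).

(4x − 15)(5s − 11)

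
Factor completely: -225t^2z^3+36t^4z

9t^2z(2t+5z)(2t-5z)

Pull out the common factor 9t^2z; 4t^2-25z^2 is a difference of squares.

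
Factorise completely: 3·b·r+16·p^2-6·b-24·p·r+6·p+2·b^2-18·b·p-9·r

(2·b-2·p+3·r)·(b-8·p-3)

Group: b·(2·b-2·p+3·r) + (-8·p-3)·(2·b-2·p+3·r); both groups contain (2·b-2·p+3·r).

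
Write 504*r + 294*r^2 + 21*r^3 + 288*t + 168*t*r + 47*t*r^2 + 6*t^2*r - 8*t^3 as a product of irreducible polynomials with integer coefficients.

-(t - 3*r - 6)*(4*t + 7*r)*(2*t + r + 12)

Group: t*(-8*t^2 - 18*t*r - 48*t - 7*r^2 - 84*r) + (-3*r - 6)*(-8*t^2 - 18*t*r - 48*t - 7*r^2 - 84*r); both groups contain (-8*t^2 - 18*t*r - 48*t - 7*r^2 - 84*r), so (t - 3*r - 6) is a factor with cofactor -8*t^2 - 18*t*r - 48*t - 7*r^2 - 84*r.
The cofactor groups again: -8*t^2 - 18*t*r - 48*t - 7*r^2 - 84*r = -4*t*(2*t + r + 12) - 7*r*(2*t + r + 12); both groups contain (2*t + r + 12), giving -(4*t + 7*r)*(2*t + r + 12).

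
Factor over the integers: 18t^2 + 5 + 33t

Need a pair with product 18·5 = 90 and sum 33: that's 30 and 3.
Split the middle term: 18t^2 + 30t + 3t + 5 = 6t(3t + 5) + (3t + 5).

(3t + 5)(6t + 1)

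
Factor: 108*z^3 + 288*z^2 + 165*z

3*z*(6*z + 11)*(6*z + 5)

Pull out the common factor 3*z, then factor the remaining trinomial.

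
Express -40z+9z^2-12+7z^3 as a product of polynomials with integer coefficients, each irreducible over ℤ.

(7z+2)(z+3)(z-2)

Testing divisors of the constant over divisors of the leading coefficient, z = -2/7 is a root, so (7z+2) divides it; the quotient is z^2+z-6.
The remaining quadratic factors as (z-2)(z+3).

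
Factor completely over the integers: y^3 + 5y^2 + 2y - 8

Testing divisors of the constant over divisors of the leading coefficient, y = -2 is a root, giving the factor (y + 2) and quotient y^2 + 3y - 4.
The remaining quadratic factors as (y - 1)(y + 4).

(y + 2)(y + 4)(y - 1)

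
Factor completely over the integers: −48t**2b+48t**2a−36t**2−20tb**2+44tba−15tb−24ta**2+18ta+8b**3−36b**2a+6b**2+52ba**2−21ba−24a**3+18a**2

−(3t+2b−3a)(4b−4a+3)(4t−b+2a)

Group: 4t(−12tb+12ta−9t−8b**2+20ba−6b−12a**2+9a) + (−b+2a)(−12tb+12ta−9t−8b**2+20ba−6b−12a**2+9a); both groups contain (−12tb+12ta−9t−8b**2+20ba−6b−12a**2+9a), so (4t−b+2a) is a factor with cofactor −12tb+12ta−9t−8b**2+20ba−6b−12a**2+9a.
The cofactor groups again: −12tb+12ta−9t−8b**2+20ba−6b−12a**2+9a = −3t(4b−4a+3) + (−2b+3a)(4b−4a+3); both groups contain (4b−4a+3), giving −(3t+2b−3a)(4b−4a+3).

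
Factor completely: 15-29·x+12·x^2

Need a pair with product 12·15 = 180 and sum -29: that's -20 and -9.
Split the middle term: 12·x^2-20·x - 9·x+15 = 4·x·(3·x-5) - 3·(3·x-5).

(3·x-5)·(4·x-3)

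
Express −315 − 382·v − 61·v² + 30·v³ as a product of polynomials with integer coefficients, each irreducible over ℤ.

(5·v + 9)·(6·v + 7)·(v − 5)

By the rational root theorem, v = 5 is a root, so (v − 5) divides it; the quotient is 30·v² + 89·v + 63.
The remaining quadratic factors as (6·v + 7)(5·v + 9).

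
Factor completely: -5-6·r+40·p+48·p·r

Group as (48·p·r+40·p) + (-6·r-5) = 8·p·(6·r+5) - (6·r+5).
Both groups share the factor (6·r+5).

(6·r+5)·(8·p-1)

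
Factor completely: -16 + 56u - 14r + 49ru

Group as (49ru - 14r) + (56u - 16) = 7r(7u - 2) + 8(7u - 2).
Both groups share the factor (7u - 2).

(7r + 8)(7u - 2)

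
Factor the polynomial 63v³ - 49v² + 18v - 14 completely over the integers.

(9v - 7)(7v² + 2)

Group as (63v³ + 18v) + (-49v² - 14) = 9v(7v² + 2) - 7(7v² + 2).
Both groups share the factor (7v² + 2).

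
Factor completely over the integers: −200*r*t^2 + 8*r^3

8*r*(r + 5*t)*(r − 5*t)

Pull out the common factor 8*r; r^2 − 25*t^2 is a difference of squares.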